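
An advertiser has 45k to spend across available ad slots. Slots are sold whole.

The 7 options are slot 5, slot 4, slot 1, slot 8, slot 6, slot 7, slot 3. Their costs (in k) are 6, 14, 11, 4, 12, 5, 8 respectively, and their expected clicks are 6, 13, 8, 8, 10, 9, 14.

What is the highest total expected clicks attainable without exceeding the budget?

54

This is an integer program with binary decision variables.
slot 4 + slot 8 + slot 6 + slot 7 + slot 3: cost 14 + 4 + 12 + 5 + 8 = 43 ≤ 45, expected clicks 13 + 8 + 10 + 9 + 14 = 54.
slot 5 + slot 4 + slot 6 + slot 7 + slot 3: cost 6 + 14 + 12 + 5 + 8 = 45 ≤ 45, expected clicks 6 + 13 + 10 + 9 + 14 = 52.
slot 4 + slot 1 + slot 8 + slot 7 + slot 3: cost 14 + 11 + 4 + 5 + 8 = 42 ≤ 45, expected clicks 13 + 8 + 8 + 9 + 14 = 52.
Best is slot 4, slot 8, slot 6, slot 7, and slot 3 with total expected clicks 54.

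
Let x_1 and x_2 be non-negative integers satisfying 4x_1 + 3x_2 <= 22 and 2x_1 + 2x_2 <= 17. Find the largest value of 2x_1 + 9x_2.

63

(x_1,x_2)=(0,7) is feasible, giving 63.
(x_1,x_2)=(1,6) is feasible, giving 56.
(x_1,x_2)=(0,6) is feasible, giving 54.
Maximum is 63 at (x_1,x_2)=(0,7).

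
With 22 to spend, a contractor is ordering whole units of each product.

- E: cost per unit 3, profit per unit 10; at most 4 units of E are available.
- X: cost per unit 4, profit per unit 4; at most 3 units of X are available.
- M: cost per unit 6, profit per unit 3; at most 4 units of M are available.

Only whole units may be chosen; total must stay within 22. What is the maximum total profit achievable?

48

4×E and 2×X: cost 20 ≤ 22, profit 4·10 + 2·4 = 48.
4×E, 1×X, and 1×M: cost 22 ≤ 22, profit 4·10 + 1·4 + 1·3 = 47.
Best is 48.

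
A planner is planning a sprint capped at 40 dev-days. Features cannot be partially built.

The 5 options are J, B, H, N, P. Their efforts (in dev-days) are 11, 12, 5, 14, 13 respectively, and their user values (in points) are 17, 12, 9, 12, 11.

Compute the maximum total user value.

Take J, B, and N: effort 11 + 12 + 14 = 37 ≤ 40, user value 17 + 12 + 12 = 41.
No other feasible combination does better.

41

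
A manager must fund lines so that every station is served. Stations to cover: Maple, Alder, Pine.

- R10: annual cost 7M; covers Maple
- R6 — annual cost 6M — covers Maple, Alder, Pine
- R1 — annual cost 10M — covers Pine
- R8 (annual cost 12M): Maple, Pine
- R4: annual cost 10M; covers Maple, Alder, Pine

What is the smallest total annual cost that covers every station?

This is a weighted set-cover instance.
R6 alone covers Maple, Alder, Pine — every station.
Total annual cost: 6.

6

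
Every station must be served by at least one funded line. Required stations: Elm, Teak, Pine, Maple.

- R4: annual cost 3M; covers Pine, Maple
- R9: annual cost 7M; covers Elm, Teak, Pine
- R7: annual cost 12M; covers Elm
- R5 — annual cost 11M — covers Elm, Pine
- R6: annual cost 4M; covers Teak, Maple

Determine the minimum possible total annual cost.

10

This is an integer covering problem.
Choose R4 and R9: together they cover Elm, Teak, Pine, Maple — every station.
Total annual cost: 3 + 7 = 10.
No cover costs less than 10.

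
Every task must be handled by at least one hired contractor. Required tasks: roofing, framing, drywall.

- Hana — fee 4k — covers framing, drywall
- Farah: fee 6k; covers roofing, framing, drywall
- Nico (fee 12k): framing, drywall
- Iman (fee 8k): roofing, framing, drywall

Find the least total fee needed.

6

This is a weighted set-cover instance.
The greedy cost-per-new-task heuristic would pick Hana and Farah for 10, but a cheaper cover exists.
Farah alone covers roofing, framing, drywall — every task.
Total fee: 6.
No cover costs less than 6.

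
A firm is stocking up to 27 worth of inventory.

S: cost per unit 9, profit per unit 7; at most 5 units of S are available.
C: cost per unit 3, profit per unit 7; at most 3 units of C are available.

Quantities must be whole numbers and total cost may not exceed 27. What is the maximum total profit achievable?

35

C has the best ratio (7/3); taking only C gives at most 3×7 = 21 (stopped by the supply cap of 3).
Mixing does better — 2×S and 3×C: cost 27 ≤ 27, profit 2·7 + 3·7 = 35.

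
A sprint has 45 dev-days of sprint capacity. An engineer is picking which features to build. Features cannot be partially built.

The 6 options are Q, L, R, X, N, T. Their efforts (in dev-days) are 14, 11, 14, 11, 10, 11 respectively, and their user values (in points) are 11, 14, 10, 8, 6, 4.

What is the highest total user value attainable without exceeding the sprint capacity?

Allowing fractional choices, the relaxed optimum would be about 39.4, but features are indivisible.
Q + L + X: effort 14 + 11 + 11 = 36 ≤ 45, user value 11 + 14 + 8 = 33.
Q + L + R: effort 14 + 11 + 14 = 39 ≤ 45, user value 11 + 14 + 10 = 35.
L + R + X: effort 11 + 14 + 11 = 36 ≤ 45, user value 14 + 10 + 8 = 32.
Best is Q, L, and R with total user value 35.

35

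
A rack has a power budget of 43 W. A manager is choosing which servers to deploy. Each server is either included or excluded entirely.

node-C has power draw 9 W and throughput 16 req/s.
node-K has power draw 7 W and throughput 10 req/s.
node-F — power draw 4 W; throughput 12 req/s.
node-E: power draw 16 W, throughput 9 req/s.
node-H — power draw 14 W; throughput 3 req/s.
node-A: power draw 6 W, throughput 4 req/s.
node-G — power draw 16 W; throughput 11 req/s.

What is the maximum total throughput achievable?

This is a 0-1 knapsack instance.
Allowing fractional choices, the relaxed optimum would be about 53.6, but servers are indivisible.
node-C + node-K + node-F + node-G: power draw 9 + 7 + 4 + 16 = 36 ≤ 43, throughput 16 + 10 + 12 + 11 = 49.
node-C + node-K + node-F + node-A + node-G: power draw 9 + 7 + 4 + 6 + 16 = 42 ≤ 43, throughput 16 + 10 + 12 + 4 + 11 = 53.
node-C + node-K + node-F + node-E + node-A: power draw 9 + 7 + 4 + 16 + 6 = 42 ≤ 43, throughput 16 + 10 + 12 + 9 + 4 = 51.
Best is node-C, node-K, node-F, node-A, and node-G with total throughput 53.

53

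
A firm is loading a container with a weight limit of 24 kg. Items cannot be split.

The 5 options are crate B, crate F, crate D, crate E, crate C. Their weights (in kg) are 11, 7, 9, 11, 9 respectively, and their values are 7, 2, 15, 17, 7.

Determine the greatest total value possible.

Allowing fractional choices, the relaxed optimum would be about 35.1, but items are indivisible.
crate E + crate C: weight 11 + 9 = 20 ≤ 24, value 17 + 7 = 24.
crate D + crate E: weight 9 + 11 = 20 ≤ 24, value 15 + 17 = 32.
Best is crate D and crate E with total value 32.

32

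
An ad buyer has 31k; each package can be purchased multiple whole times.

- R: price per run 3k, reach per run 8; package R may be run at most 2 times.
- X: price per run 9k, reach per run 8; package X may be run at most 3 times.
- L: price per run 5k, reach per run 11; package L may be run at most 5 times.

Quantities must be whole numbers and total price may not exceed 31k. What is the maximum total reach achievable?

71

This is a bounded integer knapsack.
R has the best ratio (8/3); taking only R gives at most 2×8 = 16 (stopped by the supply cap of 2).
Mixing does better — 2×R and 5×L: price 31 ≤ 31, reach 2·8 + 5·11 = 71.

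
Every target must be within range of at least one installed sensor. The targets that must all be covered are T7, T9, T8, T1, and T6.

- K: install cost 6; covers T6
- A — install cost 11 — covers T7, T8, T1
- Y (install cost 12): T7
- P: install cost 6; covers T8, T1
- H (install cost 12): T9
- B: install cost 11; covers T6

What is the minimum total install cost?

The greedy cost-per-new-target heuristic would pick P, K, A, and H for 35, but a cheaper cover exists.
Choose K, A, and H: together they cover T7, T9, T8, T1, T6 — every target.
Total install cost: 6 + 11 + 12 = 29.
No cover costs less than 29.

29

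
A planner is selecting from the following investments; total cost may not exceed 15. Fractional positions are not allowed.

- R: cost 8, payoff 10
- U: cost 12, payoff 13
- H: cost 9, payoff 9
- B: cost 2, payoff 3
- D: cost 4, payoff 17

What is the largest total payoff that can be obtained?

30

Allowing fractional choices, the relaxed optimum would be about 31.1, but investments are indivisible.
H + B + D: cost 9 + 2 + 4 = 15 ≤ 15, payoff 9 + 3 + 17 = 29.
R + B + D: cost 8 + 2 + 4 = 14 ≤ 15, payoff 10 + 3 + 17 = 30.
Best is R, B, and D with total payoff 30.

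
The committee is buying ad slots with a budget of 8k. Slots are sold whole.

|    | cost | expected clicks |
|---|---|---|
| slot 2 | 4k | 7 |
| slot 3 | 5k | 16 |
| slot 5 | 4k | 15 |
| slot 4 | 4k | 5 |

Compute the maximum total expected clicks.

This is a 0-1 knapsack instance.
slot 3: cost 5 ≤ 8, expected clicks 16.
slot 2 + slot 5: cost 4 + 4 = 8 ≤ 8, expected clicks 7 + 15 = 22.
slot 5 + slot 4: cost 4 + 4 = 8 ≤ 8, expected clicks 15 + 5 = 20.
Best is slot 2 and slot 5 with total expected clicks 22.

22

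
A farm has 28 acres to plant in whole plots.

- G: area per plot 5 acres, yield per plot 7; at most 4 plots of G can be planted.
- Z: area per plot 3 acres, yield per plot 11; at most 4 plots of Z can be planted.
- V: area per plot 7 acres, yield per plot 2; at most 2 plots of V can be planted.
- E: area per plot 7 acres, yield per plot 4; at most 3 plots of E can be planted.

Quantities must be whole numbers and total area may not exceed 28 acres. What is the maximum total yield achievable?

65

3×G and 4×Z: area 27 ≤ 28, yield 3·7 + 4·11 = 65.
2×G and 4×Z: area 22 ≤ 28, yield 2·7 + 4·11 = 58.
Best is 65.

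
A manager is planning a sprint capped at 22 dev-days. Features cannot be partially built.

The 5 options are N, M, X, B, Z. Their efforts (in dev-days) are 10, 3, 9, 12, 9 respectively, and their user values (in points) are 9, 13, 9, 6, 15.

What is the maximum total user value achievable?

Take M, X, and Z: effort 3 + 9 + 9 = 21 ≤ 22, user value 13 + 9 + 15 = 37.
No feasible combination exceeds this.

37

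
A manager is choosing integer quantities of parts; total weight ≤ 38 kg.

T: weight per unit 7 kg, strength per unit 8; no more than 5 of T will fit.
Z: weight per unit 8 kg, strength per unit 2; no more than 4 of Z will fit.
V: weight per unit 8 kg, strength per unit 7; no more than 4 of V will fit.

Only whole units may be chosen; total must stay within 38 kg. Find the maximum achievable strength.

40

5×T: weight 35 ≤ 38, strength 5·8 = 40.
4×T and 1×V: weight 36 ≤ 38, strength 4·8 + 1·7 = 39.
Best is 40.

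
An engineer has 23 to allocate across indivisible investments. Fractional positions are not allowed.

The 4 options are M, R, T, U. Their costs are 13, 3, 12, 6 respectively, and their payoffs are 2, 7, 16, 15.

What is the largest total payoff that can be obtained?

38

This is an integer program with binary decision variables.
Take R, T, and U: cost 3 + 12 + 6 = 21 ≤ 23, payoff 7 + 16 + 15 = 38.
No other feasible combination does better.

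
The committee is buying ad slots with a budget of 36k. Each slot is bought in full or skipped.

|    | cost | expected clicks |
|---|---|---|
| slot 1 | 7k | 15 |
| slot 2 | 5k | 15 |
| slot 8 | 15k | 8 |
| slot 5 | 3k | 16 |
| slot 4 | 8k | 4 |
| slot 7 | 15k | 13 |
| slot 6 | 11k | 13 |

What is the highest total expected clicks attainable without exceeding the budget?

slot 1 + slot 2 + slot 5 + slot 6: cost 7 + 5 + 3 + 11 = 26 ≤ 36, expected clicks 15 + 15 + 16 + 13 = 59.
slot 1 + slot 2 + slot 5 + slot 4 + slot 6: cost 7 + 5 + 3 + 8 + 11 = 34 ≤ 36, expected clicks 15 + 15 + 16 + 4 + 13 = 63.
Best is slot 1, slot 2, slot 5, slot 4, and slot 6 with total expected clicks 63.

63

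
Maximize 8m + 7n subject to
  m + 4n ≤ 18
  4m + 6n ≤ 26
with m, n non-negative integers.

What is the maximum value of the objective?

48

Relaxing integrality, the LP optimum is 52.00 at (m,n) = (6.5, 0), which is not an integer point.
(m,n)=(6,0): 1·6+4·0=6≤18, 4·6+6·0=24≤26, objective 48.
(m,n)=(5,1): 1·5+4·1=9≤18, 4·5+6·1=26≤26, objective 47.
No feasible integer point exceeds 48.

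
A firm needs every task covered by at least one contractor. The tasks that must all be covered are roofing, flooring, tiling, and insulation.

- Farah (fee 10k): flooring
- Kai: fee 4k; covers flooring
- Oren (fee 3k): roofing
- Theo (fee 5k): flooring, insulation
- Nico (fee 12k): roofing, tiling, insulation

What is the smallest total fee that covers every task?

The greedy cost-per-new-task heuristic would pick Theo, Oren, and Nico for 20, but a cheaper cover exists.
Choose Kai and Nico: together they cover roofing, flooring, tiling, insulation — every task.
Total fee: 4 + 12 = 16.
No cover costs less than 16.

16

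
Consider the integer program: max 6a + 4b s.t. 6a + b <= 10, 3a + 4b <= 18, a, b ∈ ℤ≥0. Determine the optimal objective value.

The continuous relaxation peaks at (1.05, 3.71) with value 21.14; rounding to a feasible lattice point costs some objective.
(a,b)=(1,3): 6·1+1·3=9≤10, 3·1+4·3=15≤18, objective 18.
(a,b)=(0,4): 6·0+1·4=4≤10, 3·0+4·4=16≤18, objective 16.
(a,b)=(1,2): 6·1+1·2=8≤10, 3·1+4·2=11≤18, objective 14.
(a,b)=(0,3): 6·0+1·3=3≤10, 3·0+4·3=12≤18, objective 12.
Maximum is 18 at (a,b)=(1,3).

18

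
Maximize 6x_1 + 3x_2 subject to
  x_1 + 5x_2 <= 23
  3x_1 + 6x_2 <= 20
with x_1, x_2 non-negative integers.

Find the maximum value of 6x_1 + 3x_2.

36

Relaxing integrality, the LP optimum is 40.00 at (x_1,x_2) = (6.67, 0), which is not an integer point.
(x_1,x_2)=(6,0): 1·6+5·0=6≤23, 3·6+6·0=18≤20, objective 36.
(x_1,x_2)=(5,0): 1·5+5·0=5≤23, 3·5+6·0=15≤20, objective 30.
No feasible integer point exceeds 36.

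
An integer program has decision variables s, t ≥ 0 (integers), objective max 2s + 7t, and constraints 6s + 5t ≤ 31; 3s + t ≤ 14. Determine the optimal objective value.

42

Relaxing integrality, the LP optimum is 43.40 at (s,t) = (0, 6.2), which is not an integer point.
(s,t)=(0,6): 6·0+5·6=30≤31, 3·0+1·6=6≤14, objective 42.
(s,t)=(1,5): 6·1+5·5=31≤31, 3·1+1·5=8≤14, objective 37.
(s,t)=(0,5): 6·0+5·5=25≤31, 3·0+1·5=5≤14, objective 35.
No feasible integer point exceeds 42.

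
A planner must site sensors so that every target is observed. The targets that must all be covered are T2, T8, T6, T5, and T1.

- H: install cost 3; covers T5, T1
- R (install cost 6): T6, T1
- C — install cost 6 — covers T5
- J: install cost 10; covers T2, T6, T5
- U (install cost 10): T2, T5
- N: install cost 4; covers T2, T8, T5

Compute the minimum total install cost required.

The greedy cost-per-new-target heuristic would pick N, H, and R for 13, but a cheaper cover exists.
Choose R and N: together they cover T2, T8, T6, T5, T1 — every target.
Total install cost: 6 + 4 = 10.
No cover costs less than 10.

10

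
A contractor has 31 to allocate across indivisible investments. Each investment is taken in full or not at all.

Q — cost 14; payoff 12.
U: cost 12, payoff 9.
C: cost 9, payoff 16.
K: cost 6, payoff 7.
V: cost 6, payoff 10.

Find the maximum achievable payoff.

38

This is an integer program with binary decision variables.
Q + C + K: cost 14 + 9 + 6 = 29 ≤ 31, payoff 12 + 16 + 7 = 35.
U + C + V: cost 12 + 9 + 6 = 27 ≤ 31, payoff 9 + 16 + 10 = 35.
Q + C + V: cost 14 + 9 + 6 = 29 ≤ 31, payoff 12 + 16 + 10 = 38.
Best is Q, C, and V with total payoff 38.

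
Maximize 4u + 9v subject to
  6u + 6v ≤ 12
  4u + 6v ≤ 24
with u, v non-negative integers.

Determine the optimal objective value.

(u,v)=(0,2): 6·0+6·2=12≤12, 4·0+6·2=12≤24, objective 18.
(u,v)=(1,1): 6·1+6·1=12≤12, 4·1+6·1=10≤24, objective 13.
(u,v)=(0,1): 6·0+6·1=6≤12, 4·0+6·1=6≤24, objective 9.
The best lattice point is (0,2), giving 18.

18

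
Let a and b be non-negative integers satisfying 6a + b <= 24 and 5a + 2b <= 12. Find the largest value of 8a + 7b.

42

(a,b)=(0,6): 6·0+1·6=6≤24, 5·0+2·6=12≤12, objective 42.
(a,b)=(0,5): 6·0+1·5=5≤24, 5·0+2·5=10≤12, objective 35.
Maximum is 42 at (a,b)=(0,6).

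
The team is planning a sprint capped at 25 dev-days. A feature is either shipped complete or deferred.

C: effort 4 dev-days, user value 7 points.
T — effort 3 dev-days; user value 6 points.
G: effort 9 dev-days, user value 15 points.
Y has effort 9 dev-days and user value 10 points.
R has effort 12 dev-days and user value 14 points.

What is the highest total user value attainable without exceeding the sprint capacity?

38

This is an integer program with binary decision variables.
Allowing fractional choices, the relaxed optimum would be about 38.5, but features are indivisible.
C + T + G + Y: effort 4 + 3 + 9 + 9 = 25 ≤ 25, user value 7 + 6 + 15 + 10 = 38.
C + G + R: effort 4 + 9 + 12 = 25 ≤ 25, user value 7 + 15 + 14 = 36.
Best is C, T, G, and Y with total user value 38.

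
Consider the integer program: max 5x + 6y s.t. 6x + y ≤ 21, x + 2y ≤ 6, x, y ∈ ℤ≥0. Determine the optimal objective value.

Relaxing integrality, the LP optimum is 24.55 at (x,y) = (3.27, 1.36), which is not an integer point.
(x,y)=(2,2): 6·2+1·2=14≤21, 1·2+2·2=6≤6, objective 22.
(x,y)=(3,1): 6·3+1·1=19≤21, 1·3+2·1=5≤6, objective 21.
The best lattice point is (2,2), giving 22.

22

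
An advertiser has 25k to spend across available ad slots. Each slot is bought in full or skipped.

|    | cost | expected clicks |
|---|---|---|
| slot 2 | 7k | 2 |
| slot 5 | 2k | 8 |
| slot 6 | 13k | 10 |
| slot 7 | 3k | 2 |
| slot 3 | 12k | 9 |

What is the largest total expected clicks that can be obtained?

Take slot 2, slot 5, slot 6, and slot 7: cost 7 + 2 + 13 + 3 = 25 ≤ 25, expected clicks 2 + 8 + 10 + 2 = 22.
No other feasible combination does better.

22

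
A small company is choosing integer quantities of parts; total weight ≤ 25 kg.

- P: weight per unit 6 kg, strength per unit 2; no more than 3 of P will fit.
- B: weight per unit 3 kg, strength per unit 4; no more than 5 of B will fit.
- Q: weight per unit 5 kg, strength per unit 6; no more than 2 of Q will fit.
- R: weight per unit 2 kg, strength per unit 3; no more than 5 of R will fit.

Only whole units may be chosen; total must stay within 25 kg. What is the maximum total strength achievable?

35

This is a bounded integer knapsack.
R has the best ratio (3/2); taking only R gives at most 5×3 = 15 (stopped by the supply cap of 5).
Mixing does better — 5×B and 5×R: weight 25 ≤ 25, strength 5·4 + 5·3 = 35.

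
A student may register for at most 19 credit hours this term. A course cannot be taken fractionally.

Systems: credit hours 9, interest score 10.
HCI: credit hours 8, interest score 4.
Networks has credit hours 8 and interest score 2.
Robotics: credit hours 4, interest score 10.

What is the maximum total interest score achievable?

20

This is an integer program with binary decision variables.
Systems + Robotics: credit hours 9 + 4 = 13 ≤ 19, interest score 10 + 10 = 20.
HCI + Robotics: credit hours 8 + 4 = 12 ≤ 19, interest score 4 + 10 = 14.
Systems + HCI: credit hours 9 + 8 = 17 ≤ 19, interest score 10 + 4 = 14.
Best is Systems and Robotics with total interest score 20.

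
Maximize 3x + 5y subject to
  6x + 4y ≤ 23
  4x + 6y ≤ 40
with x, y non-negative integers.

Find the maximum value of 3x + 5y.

(x,y)=(0,5) is feasible, giving 25.
(x,y)=(1,4) is feasible, giving 23.
(x,y)=(0,4) is feasible, giving 20.
No feasible integer point exceeds 25.

25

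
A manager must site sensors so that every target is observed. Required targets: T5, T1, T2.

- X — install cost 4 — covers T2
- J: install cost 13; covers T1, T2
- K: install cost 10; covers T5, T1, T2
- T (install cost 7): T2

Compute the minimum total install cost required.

10

K alone covers T5, T1, T2 — every target.
Total install cost: 10.
No cover costs less than 10.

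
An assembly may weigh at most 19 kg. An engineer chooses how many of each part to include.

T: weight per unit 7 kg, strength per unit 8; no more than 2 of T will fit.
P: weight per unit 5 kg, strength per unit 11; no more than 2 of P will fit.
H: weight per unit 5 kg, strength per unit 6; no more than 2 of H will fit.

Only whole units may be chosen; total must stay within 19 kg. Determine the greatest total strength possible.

This is a bounded integer knapsack.
Take 1×T and 2×P: weight 17 ≤ 19, strength 1·8 + 2·11 = 30.
P has the best ratio (11/5) and is taken to its limit of 2; remaining capacity is filled optimally with the others.

30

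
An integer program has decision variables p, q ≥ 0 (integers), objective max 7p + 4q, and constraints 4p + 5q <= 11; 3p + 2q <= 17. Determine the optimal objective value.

(p,q)=(2,0): 4·2+5·0=8≤11, 3·2+2·0=6≤17, objective 14.
(p,q)=(1,1): 4·1+5·1=9≤11, 3·1+2·1=5≤17, objective 11.
(p,q)=(1,0): 4·1+5·0=4≤11, 3·1+2·0=3≤17, objective 7.
No feasible integer point exceeds 14.

14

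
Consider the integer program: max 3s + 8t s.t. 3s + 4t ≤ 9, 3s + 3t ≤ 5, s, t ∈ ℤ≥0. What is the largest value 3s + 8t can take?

8

The continuous relaxation peaks at (0, 1.67) with value 13.33; rounding to a feasible lattice point costs some objective.
(s,t)=(0,1): 3·0+4·1=4≤9, 3·0+3·1=3≤5, objective 8.
(s,t)=(1,0): 3·1+4·0=3≤9, 3·1+3·0=3≤5, objective 3.
(s,t)=(0,0): 3·0+4·0=0≤9, 3·0+3·0=0≤5, objective 0.
The best lattice point is (0,1), giving 8.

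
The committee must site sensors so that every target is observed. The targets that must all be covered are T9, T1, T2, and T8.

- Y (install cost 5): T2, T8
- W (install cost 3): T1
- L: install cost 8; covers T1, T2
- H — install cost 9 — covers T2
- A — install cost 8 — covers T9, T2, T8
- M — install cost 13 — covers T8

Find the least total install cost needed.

11

Choose W and A: together they cover T9, T1, T2, T8 — every target.
Total install cost: 3 + 8 = 11.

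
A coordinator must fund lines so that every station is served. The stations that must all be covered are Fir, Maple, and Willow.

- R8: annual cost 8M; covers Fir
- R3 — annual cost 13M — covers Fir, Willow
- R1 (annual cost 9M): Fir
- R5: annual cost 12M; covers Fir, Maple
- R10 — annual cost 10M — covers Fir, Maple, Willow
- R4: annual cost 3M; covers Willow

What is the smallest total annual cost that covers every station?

The greedy cost-per-new-station heuristic would pick R4 and R10 for 13, but a cheaper cover exists.
R10 alone covers Fir, Maple, Willow — every station.
Total annual cost: 10.
No cover costs less than 10.

10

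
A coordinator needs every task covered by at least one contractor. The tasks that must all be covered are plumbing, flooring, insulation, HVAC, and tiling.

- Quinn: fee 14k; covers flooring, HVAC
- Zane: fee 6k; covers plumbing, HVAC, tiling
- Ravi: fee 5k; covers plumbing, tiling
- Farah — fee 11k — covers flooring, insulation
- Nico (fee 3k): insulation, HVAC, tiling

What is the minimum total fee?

17

The greedy cost-per-new-task heuristic would pick Nico, Ravi, and Farah for 19, but a cheaper cover exists.
Choose Zane and Farah: together they cover plumbing, flooring, insulation, HVAC, tiling — every task.
Total fee: 6 + 11 = 17.
No cover costs less than 17.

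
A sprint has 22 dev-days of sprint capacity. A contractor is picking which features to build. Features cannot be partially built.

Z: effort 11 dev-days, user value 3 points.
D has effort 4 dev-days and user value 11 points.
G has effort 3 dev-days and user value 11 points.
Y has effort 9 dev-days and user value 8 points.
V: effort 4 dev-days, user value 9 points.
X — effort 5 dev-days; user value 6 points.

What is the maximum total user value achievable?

39

D + G + Y + V: effort 4 + 3 + 9 + 4 = 20 ≤ 22, user value 11 + 11 + 8 + 9 = 39.
D + G + Y + X: effort 4 + 3 + 9 + 5 = 21 ≤ 22, user value 11 + 11 + 8 + 6 = 36.
D + G + V + X: effort 4 + 3 + 4 + 5 = 16 ≤ 22, user value 11 + 11 + 9 + 6 = 37.
Best is D, G, Y, and V with total user value 39.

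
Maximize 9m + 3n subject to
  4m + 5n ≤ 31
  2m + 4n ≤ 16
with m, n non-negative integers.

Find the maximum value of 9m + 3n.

(m,n)=(7,0): 4·7+5·0=28≤31, 2·7+4·0=14≤16, objective 63.
(m,n)=(6,1): 4·6+5·1=29≤31, 2·6+4·1=16≤16, objective 57.
(m,n)=(6,0): 4·6+5·0=24≤31, 2·6+4·0=12≤16, objective 54.
Maximum is 63 at (m,n)=(7,0).

63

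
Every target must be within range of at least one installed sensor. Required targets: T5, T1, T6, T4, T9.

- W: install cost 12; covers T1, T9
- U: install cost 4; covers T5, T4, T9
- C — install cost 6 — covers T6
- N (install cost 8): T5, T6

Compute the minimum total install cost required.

This is an integer covering problem.
Choose W, U, and C: together they cover T5, T1, T6, T4, T9 — every target.
Total install cost: 12 + 4 + 6 = 22.
No cover costs less than 22.

22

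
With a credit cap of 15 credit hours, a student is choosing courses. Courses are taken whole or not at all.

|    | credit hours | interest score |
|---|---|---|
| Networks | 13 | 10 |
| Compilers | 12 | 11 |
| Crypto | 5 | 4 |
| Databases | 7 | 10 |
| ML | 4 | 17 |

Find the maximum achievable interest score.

Crypto + ML: credit hours 5 + 4 = 9 ≤ 15, interest score 4 + 17 = 21.
Databases + ML: credit hours 7 + 4 = 11 ≤ 15, interest score 10 + 17 = 27.
ML: credit hours 4 ≤ 15, interest score 17.
Best is Databases and ML with total interest score 27.

27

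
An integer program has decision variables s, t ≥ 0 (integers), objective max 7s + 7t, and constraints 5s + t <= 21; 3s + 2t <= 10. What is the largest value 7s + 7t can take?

35

(s,t)=(0,5): 5·0+1·5=5≤21, 3·0+2·5=10≤10, objective 35.
(s,t)=(0,4): 5·0+1·4=4≤21, 3·0+2·4=8≤10, objective 28.
The best lattice point is (0,5), giving 35.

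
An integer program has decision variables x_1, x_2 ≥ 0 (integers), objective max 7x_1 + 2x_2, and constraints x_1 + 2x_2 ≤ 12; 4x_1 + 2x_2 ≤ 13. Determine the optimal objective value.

21

(x_1,x_2)=(3,0): 1·3+2·0=3≤12, 4·3+2·0=12≤13, objective 21.
(x_1,x_2)=(2,1): 1·2+2·1=4≤12, 4·2+2·1=10≤13, objective 16.
(x_1,x_2)=(2,0): 1·2+2·0=2≤12, 4·2+2·0=8≤13, objective 14.
The best lattice point is (3,0), giving 21.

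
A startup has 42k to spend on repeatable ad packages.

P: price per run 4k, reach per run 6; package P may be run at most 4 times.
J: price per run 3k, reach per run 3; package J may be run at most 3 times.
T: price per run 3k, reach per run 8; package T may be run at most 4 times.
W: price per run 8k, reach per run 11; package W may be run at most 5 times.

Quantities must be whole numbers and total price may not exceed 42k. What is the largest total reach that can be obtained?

73

4×P, 2×J, 4×T, and 1×W: price 42 ≤ 42, reach 4·6 + 2·3 + 4·8 + 1·11 = 73.
2×P, 2×J, 4×T, and 2×W: price 42 ≤ 42, reach 2·6 + 2·3 + 4·8 + 2·11 = 72.
Best is 73.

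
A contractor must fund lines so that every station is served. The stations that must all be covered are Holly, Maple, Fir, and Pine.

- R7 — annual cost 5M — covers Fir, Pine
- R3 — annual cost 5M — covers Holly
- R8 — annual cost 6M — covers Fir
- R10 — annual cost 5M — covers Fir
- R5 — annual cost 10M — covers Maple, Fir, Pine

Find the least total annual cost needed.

Choose R3 and R5: together they cover Holly, Maple, Fir, Pine — every station.
Total annual cost: 5 + 10 = 15.

15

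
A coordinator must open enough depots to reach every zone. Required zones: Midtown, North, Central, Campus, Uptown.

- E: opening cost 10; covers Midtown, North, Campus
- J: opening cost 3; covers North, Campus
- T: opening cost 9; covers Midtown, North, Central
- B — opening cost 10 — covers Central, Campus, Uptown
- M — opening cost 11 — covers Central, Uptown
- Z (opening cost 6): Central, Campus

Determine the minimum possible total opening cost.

19

The greedy cost-per-new-zone heuristic would pick J, T, and B for 22, but a cheaper cover exists.
Choose T and B: together they cover Midtown, North, Central, Campus, Uptown — every zone.
Total opening cost: 9 + 10 = 19.
No cover costs less than 19.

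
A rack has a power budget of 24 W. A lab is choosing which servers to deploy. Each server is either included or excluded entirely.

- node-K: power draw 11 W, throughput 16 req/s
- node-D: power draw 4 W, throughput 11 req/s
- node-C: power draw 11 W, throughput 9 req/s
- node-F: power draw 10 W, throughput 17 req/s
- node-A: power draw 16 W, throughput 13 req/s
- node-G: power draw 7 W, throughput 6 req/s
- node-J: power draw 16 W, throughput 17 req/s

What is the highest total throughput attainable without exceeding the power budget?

Take node-D, node-F, and node-G: power draw 4 + 10 + 7 = 21 ≤ 24, throughput 11 + 17 + 6 = 34.
No other feasible combination does better.

34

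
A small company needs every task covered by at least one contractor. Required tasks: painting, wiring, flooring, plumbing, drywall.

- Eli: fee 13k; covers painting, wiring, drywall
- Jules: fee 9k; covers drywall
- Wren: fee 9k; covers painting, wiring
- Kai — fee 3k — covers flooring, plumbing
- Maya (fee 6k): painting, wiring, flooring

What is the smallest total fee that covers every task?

The greedy cost-per-new-task heuristic would pick Kai, Maya, and Jules for 18, but a cheaper cover exists.
Choose Eli and Kai: together they cover painting, wiring, flooring, plumbing, drywall — every task.
Total fee: 13 + 3 = 16.
No cover costs less than 16.

16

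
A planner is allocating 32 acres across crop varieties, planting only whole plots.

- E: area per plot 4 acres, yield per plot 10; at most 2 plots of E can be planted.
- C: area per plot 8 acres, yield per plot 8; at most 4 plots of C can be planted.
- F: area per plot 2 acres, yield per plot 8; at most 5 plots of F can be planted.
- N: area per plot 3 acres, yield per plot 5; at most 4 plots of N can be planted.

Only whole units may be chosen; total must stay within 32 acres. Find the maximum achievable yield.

80

2×E, 5×F, and 4×N: area 30 ≤ 32, yield 2·10 + 5·8 + 4·5 = 80.
2×E, 1×C, 5×F, and 2×N: area 32 ≤ 32, yield 2·10 + 1·8 + 5·8 + 2·5 = 78.
Best is 80.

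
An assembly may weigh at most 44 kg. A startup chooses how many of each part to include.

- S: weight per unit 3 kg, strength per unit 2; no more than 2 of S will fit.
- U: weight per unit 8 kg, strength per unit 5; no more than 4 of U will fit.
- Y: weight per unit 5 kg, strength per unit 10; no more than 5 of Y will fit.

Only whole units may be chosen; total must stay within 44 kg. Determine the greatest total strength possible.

62

This is a bounded integer knapsack.
Y has the best ratio (10/5); taking only Y gives at most 5×10 = 50 (stopped by the supply cap of 5).
Mixing does better — 1×S, 2×U, and 5×Y: weight 44 ≤ 44, strength 1·2 + 2·5 + 5·10 = 62.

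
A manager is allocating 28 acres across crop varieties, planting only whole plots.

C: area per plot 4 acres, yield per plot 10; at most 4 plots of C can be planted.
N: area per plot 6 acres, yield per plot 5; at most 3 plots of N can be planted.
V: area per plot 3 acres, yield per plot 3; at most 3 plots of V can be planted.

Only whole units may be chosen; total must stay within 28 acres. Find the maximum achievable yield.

51

C has the best ratio (10/4); taking only C gives at most 4×10 = 40 (stopped by the supply cap of 4).
Mixing does better — 4×C, 1×N, and 2×V: area 28 ≤ 28, yield 4·10 + 1·5 + 2·3 = 51.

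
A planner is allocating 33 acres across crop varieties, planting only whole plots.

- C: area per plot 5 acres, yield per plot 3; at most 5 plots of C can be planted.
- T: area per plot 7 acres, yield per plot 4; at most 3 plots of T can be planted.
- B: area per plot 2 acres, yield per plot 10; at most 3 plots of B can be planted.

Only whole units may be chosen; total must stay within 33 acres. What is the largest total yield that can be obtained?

B has the best ratio (10/2); taking only B gives at most 3×10 = 30 (stopped by the supply cap of 3).
Mixing does better — 4×C, 1×T, and 3×B: area 33 ≤ 33, yield 4·3 + 1·4 + 3·10 = 46.

46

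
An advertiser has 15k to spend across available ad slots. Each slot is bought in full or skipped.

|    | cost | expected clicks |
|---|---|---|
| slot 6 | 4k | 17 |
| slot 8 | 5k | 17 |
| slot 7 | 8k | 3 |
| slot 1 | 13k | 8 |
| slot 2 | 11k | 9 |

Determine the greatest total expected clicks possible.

Allowing fractional choices, the relaxed optimum would be about 38.9, but ad slots are indivisible.
slot 6 + slot 2: cost 4 + 11 = 15 ≤ 15, expected clicks 17 + 9 = 26.
slot 6 + slot 8: cost 4 + 5 = 9 ≤ 15, expected clicks 17 + 17 = 34.
slot 6 + slot 7: cost 4 + 8 = 12 ≤ 15, expected clicks 17 + 3 = 20.
Best is slot 6 and slot 8 with total expected clicks 34.

34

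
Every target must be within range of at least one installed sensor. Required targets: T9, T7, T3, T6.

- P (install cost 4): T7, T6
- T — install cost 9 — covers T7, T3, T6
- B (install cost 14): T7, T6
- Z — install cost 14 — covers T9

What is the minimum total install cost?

23

The greedy cost-per-new-target heuristic would pick P, T, and Z for 27, but a cheaper cover exists.
Choose T and Z: together they cover T9, T7, T3, T6 — every target.
Total install cost: 9 + 14 = 23.
No cover costs less than 23.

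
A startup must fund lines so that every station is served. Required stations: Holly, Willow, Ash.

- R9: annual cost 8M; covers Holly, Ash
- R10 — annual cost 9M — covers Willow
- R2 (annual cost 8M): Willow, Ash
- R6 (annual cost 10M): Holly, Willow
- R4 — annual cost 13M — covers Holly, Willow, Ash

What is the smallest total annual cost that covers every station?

The greedy cost-per-new-station heuristic would pick R9 and R2 for 16, but a cheaper cover exists.
R4 alone covers Holly, Willow, Ash — every station.
Total annual cost: 13.
No cover costs less than 13.

13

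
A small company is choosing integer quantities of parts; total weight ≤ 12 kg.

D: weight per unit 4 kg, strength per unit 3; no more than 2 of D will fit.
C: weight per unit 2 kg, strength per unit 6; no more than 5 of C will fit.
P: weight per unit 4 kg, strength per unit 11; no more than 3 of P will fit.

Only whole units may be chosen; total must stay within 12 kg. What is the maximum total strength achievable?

35

Take 4×C and 1×P: weight 12 ≤ 12, strength 4·6 + 1·11 = 35.
No other integer combination yields more.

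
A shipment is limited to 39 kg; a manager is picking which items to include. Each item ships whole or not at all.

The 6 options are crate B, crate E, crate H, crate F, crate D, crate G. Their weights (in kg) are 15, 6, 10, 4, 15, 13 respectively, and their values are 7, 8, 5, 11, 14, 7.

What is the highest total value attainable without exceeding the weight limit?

40

Allowing fractional choices, the relaxed optimum would be about 40.5, but items are indivisible.
crate E + crate H + crate F + crate D: weight 6 + 10 + 4 + 15 = 35 ≤ 39, value 8 + 5 + 11 + 14 = 38.
crate E + crate F + crate D + crate G: weight 6 + 4 + 15 + 13 = 38 ≤ 39, value 8 + 11 + 14 + 7 = 40.
Best is crate E, crate F, crate D, and crate G with total value 40.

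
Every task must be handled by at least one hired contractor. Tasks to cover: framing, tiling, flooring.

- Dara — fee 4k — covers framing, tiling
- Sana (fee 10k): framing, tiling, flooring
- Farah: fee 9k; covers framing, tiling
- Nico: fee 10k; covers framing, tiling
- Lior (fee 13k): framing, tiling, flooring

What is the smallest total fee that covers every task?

The greedy cost-per-new-task heuristic would pick Dara and Sana for 14, but a cheaper cover exists.
Sana alone covers framing, tiling, flooring — every task.
Total fee: 10.
No cover costs less than 10.

10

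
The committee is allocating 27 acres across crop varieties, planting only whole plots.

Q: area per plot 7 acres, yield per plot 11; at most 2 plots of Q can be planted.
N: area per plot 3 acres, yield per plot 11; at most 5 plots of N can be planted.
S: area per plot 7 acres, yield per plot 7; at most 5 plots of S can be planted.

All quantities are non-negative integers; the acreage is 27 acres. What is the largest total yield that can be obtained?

1×Q and 5×N: area 22 ≤ 27, yield 1·11 + 5·11 = 66.
2×Q and 4×N: area 26 ≤ 27, yield 2·11 + 4·11 = 66.
Best is 66.

66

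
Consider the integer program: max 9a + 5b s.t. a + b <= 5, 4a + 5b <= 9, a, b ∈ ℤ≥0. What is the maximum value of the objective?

(a,b)=(2,0) is feasible, giving 18.
(a,b)=(1,1) is feasible, giving 14.
(a,b)=(1,0) is feasible, giving 9.
No feasible integer point exceeds 18.

18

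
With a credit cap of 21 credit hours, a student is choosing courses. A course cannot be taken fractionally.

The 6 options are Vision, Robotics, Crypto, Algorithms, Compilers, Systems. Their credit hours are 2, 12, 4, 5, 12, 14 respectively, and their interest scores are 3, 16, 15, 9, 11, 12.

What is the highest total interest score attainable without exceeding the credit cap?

Robotics + Crypto + Algorithms: credit hours 12 + 4 + 5 = 21 ≤ 21, interest score 16 + 15 + 9 = 40.
Vision + Robotics + Crypto: credit hours 2 + 12 + 4 = 18 ≤ 21, interest score 3 + 16 + 15 = 34.
Crypto + Algorithms + Compilers: credit hours 4 + 5 + 12 = 21 ≤ 21, interest score 15 + 9 + 11 = 35.
Best is Robotics, Crypto, and Algorithms with total interest score 40.

40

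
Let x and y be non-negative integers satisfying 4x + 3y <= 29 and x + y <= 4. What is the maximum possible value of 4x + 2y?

16

(x,y)=(4,0): 4·4+3·0=16≤29, 1·4+1·0=4≤4, objective 16.
(x,y)=(3,1): 4·3+3·1=15≤29, 1·3+1·1=4≤4, objective 14.
(x,y)=(3,0): 4·3+3·0=12≤29, 1·3+1·0=3≤4, objective 12.
Maximum is 16 at (x,y)=(4,0).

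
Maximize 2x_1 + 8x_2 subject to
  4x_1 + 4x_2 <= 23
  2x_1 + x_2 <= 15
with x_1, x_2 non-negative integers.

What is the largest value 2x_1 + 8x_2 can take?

Relaxing integrality, the LP optimum is 46.00 at (x_1,x_2) = (0, 5.75), which is not an integer point.
(x_1,x_2)=(0,5): 4·0+4·5=20≤23, 2·0+1·5=5≤15, objective 40.
(x_1,x_2)=(1,4): 4·1+4·4=20≤23, 2·1+1·4=6≤15, objective 34.
(x_1,x_2)=(0,4): 4·0+4·4=16≤23, 2·0+1·4=4≤15, objective 32.
The best lattice point is (0,5), giving 40.

40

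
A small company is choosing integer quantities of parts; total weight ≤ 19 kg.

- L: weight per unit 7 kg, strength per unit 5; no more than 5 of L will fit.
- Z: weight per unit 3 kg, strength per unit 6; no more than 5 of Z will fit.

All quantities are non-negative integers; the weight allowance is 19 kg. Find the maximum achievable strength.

30

Take 5×Z: weight 15 ≤ 19, strength 5·6 = 30.
Z has the best ratio (6/3) and is taken to its limit of 5; remaining capacity is filled optimally with the others.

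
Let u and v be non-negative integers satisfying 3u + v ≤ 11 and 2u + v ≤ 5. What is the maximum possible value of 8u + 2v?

18

Relaxing integrality, the LP optimum is 20.00 at (u,v) = (2.5, 0), which is not an integer point.
(u,v)=(2,1): 3·2+1·1=7≤11, 2·2+1·1=5≤5, objective 18.
(u,v)=(2,0): 3·2+1·0=6≤11, 2·2+1·0=4≤5, objective 16.
(u,v)=(1,2): 3·1+1·2=5≤11, 2·1+1·2=4≤5, objective 12.
(u,v)=(1,1): 3·1+1·1=4≤11, 2·1+1·1=3≤5, objective 10.
No feasible integer point exceeds 18.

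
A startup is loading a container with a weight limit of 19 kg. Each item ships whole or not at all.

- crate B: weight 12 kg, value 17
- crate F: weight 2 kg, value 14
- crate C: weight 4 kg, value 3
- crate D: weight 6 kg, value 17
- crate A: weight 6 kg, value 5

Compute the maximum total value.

39

Treat it as a binary knapsack problem.
Allowing fractional choices, the relaxed optimum would be about 46.6, but items are indivisible.
crate F + crate C + crate D: weight 2 + 4 + 6 = 12 ≤ 19, value 14 + 3 + 17 = 34.
crate F + crate D + crate A: weight 2 + 6 + 6 = 14 ≤ 19, value 14 + 17 + 5 = 36.
crate F + crate C + crate D + crate A: weight 2 + 4 + 6 + 6 = 18 ≤ 19, value 14 + 3 + 17 + 5 = 39.
Best is crate F, crate C, crate D, and crate A with total value 39.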